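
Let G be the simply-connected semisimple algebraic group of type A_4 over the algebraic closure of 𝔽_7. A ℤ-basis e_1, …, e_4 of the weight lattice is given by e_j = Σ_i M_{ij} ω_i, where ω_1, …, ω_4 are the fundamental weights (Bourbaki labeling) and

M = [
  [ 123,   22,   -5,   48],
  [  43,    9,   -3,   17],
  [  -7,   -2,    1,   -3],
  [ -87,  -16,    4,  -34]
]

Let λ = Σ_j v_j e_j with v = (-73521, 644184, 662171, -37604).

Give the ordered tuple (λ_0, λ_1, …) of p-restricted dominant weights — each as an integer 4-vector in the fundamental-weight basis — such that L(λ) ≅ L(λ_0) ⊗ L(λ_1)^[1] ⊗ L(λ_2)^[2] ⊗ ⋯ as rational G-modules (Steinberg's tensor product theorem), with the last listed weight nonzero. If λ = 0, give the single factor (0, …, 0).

((0, 0, 2, 6), (5, 5, 5, 5), (1, 3, 4, 2), (3, 2, 3, 6), (5, 4, 0, 6))

ω-coordinates c = M·v, v = (-73521, 644184, 662171, -37604):
  c_1 = (123)·(-73521) + 22·644184 + (-5)·(662171) + (48)·(-37604) = 13118
  c_2 = (43)·(-73521) + 9·644184 + (-3)·(662171) + (17)·(-37604) = 10472
  c_3 = (-7)·(-73521) + (-2)·(644184) + 1·662171 + (-3)·(-37604) = 1262
  c_4 = (-87)·(-73521) + (-16)·(644184) + 4·662171 + (-34)·(-37604) = 16603
Base-7 expansion of each c_i:
  c_1 = 13118 = 0·7^0 + 5·7^1 + 1·7^2 + 3·7^3 + 5·7^4
  c_2 = 10472 = 0·7^0 + 5·7^1 + 3·7^2 + 2·7^3 + 4·7^4
  c_3 = 1262 = 2·7^0 + 5·7^1 + 4·7^2 + 3·7^3
  c_4 = 16603 = 6·7^0 + 5·7^1 + 2·7^2 + 6·7^3 + 6·7^4
Factor λ_0 = (0, 0, 2, 6)
Factor λ_1 = (5, 5, 5, 5)
Factor λ_2 = (1, 3, 4, 2)
Factor λ_3 = (3, 2, 3, 6)
Factor λ_4 = (5, 4, 0, 6)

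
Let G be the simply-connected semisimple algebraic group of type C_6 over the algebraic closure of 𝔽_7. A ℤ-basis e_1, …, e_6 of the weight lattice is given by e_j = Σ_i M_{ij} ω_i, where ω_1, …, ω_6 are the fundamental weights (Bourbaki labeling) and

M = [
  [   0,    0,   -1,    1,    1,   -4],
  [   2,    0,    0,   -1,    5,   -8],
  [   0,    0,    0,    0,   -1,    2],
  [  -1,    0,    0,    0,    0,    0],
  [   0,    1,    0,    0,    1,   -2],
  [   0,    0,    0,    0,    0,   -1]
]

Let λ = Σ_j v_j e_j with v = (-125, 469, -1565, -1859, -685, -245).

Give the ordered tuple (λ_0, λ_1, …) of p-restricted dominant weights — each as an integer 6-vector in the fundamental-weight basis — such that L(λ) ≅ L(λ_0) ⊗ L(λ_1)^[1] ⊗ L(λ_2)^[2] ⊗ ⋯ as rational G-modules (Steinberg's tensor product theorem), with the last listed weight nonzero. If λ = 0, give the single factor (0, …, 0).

Change of basis e → ω: c = M·v where v = (-125, 469, -1565, -1859, -685, -245):
  c_1 = 0*-125 + 0*469 + -1*-1565 + 1*-1859 + 1*-685 + -4*-245 = 1
  c_2 = 2*-125 + 0*469 + 0*-1565 + -1*-1859 + 5*-685 + -8*-245 = 144
  c_3 = 0*-125 + 0*469 + 0*-1565 + 0*-1859 + -1*-685 + 2*-245 = 195
  c_4 = -1*-125 + 0*469 + 0*-1565 + 0*-1859 + 0*-685 + 0*-245 = 125
  c_5 = 0*-125 + 1*469 + 0*-1565 + 0*-1859 + 1*-685 + -2*-245 = 274
  c_6 = 0*-125 + 0*469 + 0*-1565 + 0*-1859 + 0*-685 + -1*-245 = 245
p = 7; digits c_i = Σ_j d_{ij}·7^j, 0 ≤ d_{ij} < 7:
  c_1 = 1 = 1·7^0
  c_2 = 144 = 4·7^0 + 6·7^1 + 2·7^2
  c_3 = 195 = 6·7^0 + 6·7^1 + 3·7^2
  c_4 = 125 = 6·7^0 + 3·7^1 + 2·7^2
  c_5 = 274 = 1·7^0 + 4·7^1 + 5·7^2
  c_6 = 245 = 0·7^0 + 0·7^1 + 5·7^2
λ_0 = (1, 4, 6, 6, 1, 0)
λ_1 = (0, 6, 6, 3, 4, 0)
λ_2 = (0, 2, 3, 2, 5, 5)

((1, 4, 6, 6, 1, 0), (0, 6, 6, 3, 4, 0), (0, 2, 3, 2, 5, 5))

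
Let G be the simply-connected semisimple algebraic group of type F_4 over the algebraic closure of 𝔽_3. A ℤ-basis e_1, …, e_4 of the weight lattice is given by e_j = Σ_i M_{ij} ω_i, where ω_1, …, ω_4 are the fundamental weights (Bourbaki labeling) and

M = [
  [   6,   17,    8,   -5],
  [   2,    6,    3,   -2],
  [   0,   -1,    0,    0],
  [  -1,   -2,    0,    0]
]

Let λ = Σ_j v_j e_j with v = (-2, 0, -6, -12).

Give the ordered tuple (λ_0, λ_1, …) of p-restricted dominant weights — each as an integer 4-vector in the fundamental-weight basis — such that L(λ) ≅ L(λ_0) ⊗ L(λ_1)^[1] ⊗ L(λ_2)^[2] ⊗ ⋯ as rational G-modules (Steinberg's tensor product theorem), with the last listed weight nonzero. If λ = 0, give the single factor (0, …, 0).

Compute c_i = Σ_j M_{ij} v_j with v = (-2, 0, -6, -12):
  c_1 = 6*-2 + 17*0 + 8*-6 + -5*-12 = 0
  c_2 = 2*-2 + 6*0 + 3*-6 + -2*-12 = 2
  c_3 = 0*-2 + -1*0 + 0*-6 + 0*-12 = 0
  c_4 = -1*-2 + -2*0 + 0*-6 + 0*-12 = 2
Writing each c_i in base p = 3:
  c_1 = 0
  c_2 = 2 = 2·3^0
  c_3 = 0
  c_4 = 2 = 2·3^0
p-restricted factor λ_0 = (0, 2, 0, 2)

((0, 2, 0, 2),)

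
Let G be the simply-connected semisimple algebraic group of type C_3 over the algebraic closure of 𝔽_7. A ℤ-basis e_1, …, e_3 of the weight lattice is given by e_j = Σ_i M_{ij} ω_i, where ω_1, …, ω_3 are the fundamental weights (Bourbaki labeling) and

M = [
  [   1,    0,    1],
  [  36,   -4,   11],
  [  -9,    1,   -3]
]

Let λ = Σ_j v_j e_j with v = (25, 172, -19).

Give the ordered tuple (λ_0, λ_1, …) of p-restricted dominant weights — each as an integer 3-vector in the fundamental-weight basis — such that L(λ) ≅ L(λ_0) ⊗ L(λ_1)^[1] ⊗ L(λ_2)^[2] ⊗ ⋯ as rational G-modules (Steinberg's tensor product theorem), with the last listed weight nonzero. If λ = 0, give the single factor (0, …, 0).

((6, 3, 4),)

Change of basis e → ω: c = M·v where v = (25, 172, -19):
  c_1 = 1·25 + 0·172 + (1)·(-19) = 6
  c_2 = 36·25 + (-4)·(172) + (11)·(-19) = 3
  c_3 = (-9)·(25) + 1·172 + (-3)·(-19) = 4
Base-7 expansion of each c_i:
  c_1 = 6 = 6·7^0
  c_2 = 3 = 3·7^0
  c_3 = 4 = 4·7^0
λ_0 = (6, 3, 4)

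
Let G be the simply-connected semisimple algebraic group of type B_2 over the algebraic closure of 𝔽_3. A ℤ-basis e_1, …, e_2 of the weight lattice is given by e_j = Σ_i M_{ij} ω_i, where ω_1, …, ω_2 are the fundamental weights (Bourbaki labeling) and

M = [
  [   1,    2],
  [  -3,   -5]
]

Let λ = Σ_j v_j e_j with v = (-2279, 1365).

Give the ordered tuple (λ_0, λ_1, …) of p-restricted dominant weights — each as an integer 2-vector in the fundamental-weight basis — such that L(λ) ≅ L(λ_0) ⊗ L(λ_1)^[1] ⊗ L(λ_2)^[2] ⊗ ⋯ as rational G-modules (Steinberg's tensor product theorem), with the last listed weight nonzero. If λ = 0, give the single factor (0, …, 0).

((1, 0), (0, 1), (2, 1), (1, 0), (2, 0), (1, 0))

In the fundamental-weight basis, λ has coordinates c = M·v (v = (-2279, 1365)):
  c_1 = (1)·(-2279) + (2)·(1365) = 451
  c_2 = (-3)·(-2279) + (-5)·(1365) = 12
Writing each c_i in base p = 3:
  c_1 = 451 = 1·3^0 + 0·3^1 + 2·3^2 + 1·3^3 + 2·3^4 + 1·3^5
  c_2 = 12 = 0·3^0 + 1·3^1 + 1·3^2
p-restricted factor λ_0 = (1, 0)
p-restricted factor λ_1 = (0, 1)
p-restricted factor λ_2 = (2, 1)
p-restricted factor λ_3 = (1, 0)
p-restricted factor λ_4 = (2, 0)
p-restricted factor λ_5 = (1, 0)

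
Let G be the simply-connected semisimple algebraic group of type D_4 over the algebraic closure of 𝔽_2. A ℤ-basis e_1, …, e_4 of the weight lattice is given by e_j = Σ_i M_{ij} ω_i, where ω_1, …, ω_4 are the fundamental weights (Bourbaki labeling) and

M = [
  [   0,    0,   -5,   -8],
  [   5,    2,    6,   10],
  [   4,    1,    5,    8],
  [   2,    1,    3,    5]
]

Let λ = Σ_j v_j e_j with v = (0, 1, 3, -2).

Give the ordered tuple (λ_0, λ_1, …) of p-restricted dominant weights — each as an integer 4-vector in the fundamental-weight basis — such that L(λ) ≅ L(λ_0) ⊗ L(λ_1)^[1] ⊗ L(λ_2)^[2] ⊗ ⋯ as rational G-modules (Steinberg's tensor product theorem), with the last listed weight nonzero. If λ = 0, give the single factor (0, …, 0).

((1, 0, 0, 0),)

Converting to the ω-basis (c_i = row i of M dotted with v = (0, 1, 3, -2)):
  c_1 = 0·0 + 0·1 + (-5)·(3) + (-8)·(-2) = 1
  c_2 = 5·0 + 2·1 + 6·3 + (10)·(-2) = 0
  c_3 = 4·0 + 1·1 + 5·3 + (8)·(-2) = 0
  c_4 = 2·0 + 1·1 + 3·3 + (5)·(-2) = 0
Expand coordinatewise in base 2:
  c_1 = 1 = 1·2^0
  c_2 = 0
  c_3 = 0
  c_4 = 0
λ_0 = (1, 0, 0, 0)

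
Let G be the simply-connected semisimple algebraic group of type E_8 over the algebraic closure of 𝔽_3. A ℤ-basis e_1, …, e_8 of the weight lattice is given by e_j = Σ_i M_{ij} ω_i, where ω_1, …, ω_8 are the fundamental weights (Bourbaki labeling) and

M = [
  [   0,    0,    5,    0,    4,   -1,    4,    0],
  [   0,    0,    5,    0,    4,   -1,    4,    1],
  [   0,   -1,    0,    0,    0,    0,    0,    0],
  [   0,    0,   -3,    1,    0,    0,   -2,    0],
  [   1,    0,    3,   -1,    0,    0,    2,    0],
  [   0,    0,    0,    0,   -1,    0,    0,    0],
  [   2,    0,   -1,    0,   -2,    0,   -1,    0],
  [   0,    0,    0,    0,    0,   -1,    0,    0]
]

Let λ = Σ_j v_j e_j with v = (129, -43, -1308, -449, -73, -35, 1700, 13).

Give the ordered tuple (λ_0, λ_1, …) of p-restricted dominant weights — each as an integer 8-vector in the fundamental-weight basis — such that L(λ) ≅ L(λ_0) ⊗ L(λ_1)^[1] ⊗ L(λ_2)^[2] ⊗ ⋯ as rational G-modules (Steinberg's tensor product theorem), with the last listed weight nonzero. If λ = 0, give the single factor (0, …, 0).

((0, 1, 1, 0, 0, 1, 0, 2), (1, 2, 2, 1, 0, 0, 1, 2), (0, 1, 1, 2, 0, 2, 1, 0), (0, 0, 1, 2, 2, 2, 0, 1))

ω-coordinates c = M·v, v = (129, -43, -1308, -449, -73, -35, 1700, 13):
  c_1 = 0*129 + 0*-43 + 5*-1308 + 0*-449 + 4*-73 + -1*-35 + 4*1700 + 0*13 = 3
  c_2 = 0*129 + 0*-43 + 5*-1308 + 0*-449 + 4*-73 + -1*-35 + 4*1700 + 1*13 = 16
  c_3 = 0*129 + -1*-43 + 0*-1308 + 0*-449 + 0*-73 + 0*-35 + 0*1700 + 0*13 = 43
  c_4 = 0*129 + 0*-43 + -3*-1308 + 1*-449 + 0*-73 + 0*-35 + -2*1700 + 0*13 = 75
  c_5 = 1*129 + 0*-43 + 3*-1308 + -1*-449 + 0*-73 + 0*-35 + 2*1700 + 0*13 = 54
  c_6 = 0*129 + 0*-43 + 0*-1308 + 0*-449 + -1*-73 + 0*-35 + 0*1700 + 0*13 = 73
  c_7 = 2*129 + 0*-43 + -1*-1308 + 0*-449 + -2*-73 + 0*-35 + -1*1700 + 0*13 = 12
  c_8 = 0*129 + 0*-43 + 0*-1308 + 0*-449 + 0*-73 + -1*-35 + 0*1700 + 0*13 = 35
Writing each c_i in base p = 3:
  c_1 = 3 = 0·3^0 + 1·3^1
  c_2 = 16 = 1·3^0 + 2·3^1 + 1·3^2
  c_3 = 43 = 1·3^0 + 2·3^1 + 1·3^2 + 1·3^3
  c_4 = 75 = 0·3^0 + 1·3^1 + 2·3^2 + 2·3^3
  c_5 = 54 = 0·3^0 + 0·3^1 + 0·3^2 + 2·3^3
  c_6 = 73 = 1·3^0 + 0·3^1 + 2·3^2 + 2·3^3
  c_7 = 12 = 0·3^0 + 1·3^1 + 1·3^2
  c_8 = 35 = 2·3^0 + 2·3^1 + 0·3^2 + 1·3^3
p-restricted factor λ_0 = (0, 1, 1, 0, 0, 1, 0, 2)
p-restricted factor λ_1 = (1, 2, 2, 1, 0, 0, 1, 2)
p-restricted factor λ_2 = (0, 1, 1, 2, 0, 2, 1, 0)
p-restricted factor λ_3 = (0, 0, 1, 2, 2, 2, 0, 1)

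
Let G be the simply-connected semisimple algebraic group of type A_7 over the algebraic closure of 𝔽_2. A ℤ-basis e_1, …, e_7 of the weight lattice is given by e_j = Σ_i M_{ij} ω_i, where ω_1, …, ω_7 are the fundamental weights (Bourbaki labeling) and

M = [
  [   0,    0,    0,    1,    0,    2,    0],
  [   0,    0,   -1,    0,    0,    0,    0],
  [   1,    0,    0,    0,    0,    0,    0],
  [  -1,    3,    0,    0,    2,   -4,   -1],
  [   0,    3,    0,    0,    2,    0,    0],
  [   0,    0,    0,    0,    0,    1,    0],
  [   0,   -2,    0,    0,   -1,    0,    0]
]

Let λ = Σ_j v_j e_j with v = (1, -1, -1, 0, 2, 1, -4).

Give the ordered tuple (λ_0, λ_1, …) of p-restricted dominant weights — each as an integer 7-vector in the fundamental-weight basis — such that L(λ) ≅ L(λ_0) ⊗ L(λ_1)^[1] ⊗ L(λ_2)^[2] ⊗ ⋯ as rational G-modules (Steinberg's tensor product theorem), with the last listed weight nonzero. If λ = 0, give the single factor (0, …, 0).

Converting to the ω-basis (c_i = row i of M dotted with v = (1, -1, -1, 0, 2, 1, -4)):
  c_1 = 0·1 + (0)·(-1) + (0)·(-1) + 1·0 + 0·2 + 2·1 + (0)·(-4) = 2
  c_2 = 0·1 + (0)·(-1) + (-1)·(-1) + 0·0 + 0·2 + 0·1 + (0)·(-4) = 1
  c_3 = 1·1 + (0)·(-1) + (0)·(-1) + 0·0 + 0·2 + 0·1 + (0)·(-4) = 1
  c_4 = (-1)·(1) + (3)·(-1) + (0)·(-1) + 0·0 + 2·2 + (-4)·(1) + (-1)·(-4) = 0
  c_5 = 0·1 + (3)·(-1) + (0)·(-1) + 0·0 + 2·2 + 0·1 + (0)·(-4) = 1
  c_6 = 0·1 + (0)·(-1) + (0)·(-1) + 0·0 + 0·2 + 1·1 + (0)·(-4) = 1
  c_7 = 0·1 + (-2)·(-1) + (0)·(-1) + 0·0 + (-1)·(2) + 0·1 + (0)·(-4) = 0
Expand coordinatewise in base 2:
  c_1 = 2 = 0·2^0 + 1·2^1
  c_2 = 1 = 1·2^0
  c_3 = 1 = 1·2^0
  c_4 = 0
  c_5 = 1 = 1·2^0
  c_6 = 1 = 1·2^0
  c_7 = 0
λ_0 = (0, 1, 1, 0, 1, 1, 0)
λ_1 = (1, 0, 0, 0, 0, 0, 0)

((0, 1, 1, 0, 1, 1, 0), (1, 0, 0, 0, 0, 0, 0))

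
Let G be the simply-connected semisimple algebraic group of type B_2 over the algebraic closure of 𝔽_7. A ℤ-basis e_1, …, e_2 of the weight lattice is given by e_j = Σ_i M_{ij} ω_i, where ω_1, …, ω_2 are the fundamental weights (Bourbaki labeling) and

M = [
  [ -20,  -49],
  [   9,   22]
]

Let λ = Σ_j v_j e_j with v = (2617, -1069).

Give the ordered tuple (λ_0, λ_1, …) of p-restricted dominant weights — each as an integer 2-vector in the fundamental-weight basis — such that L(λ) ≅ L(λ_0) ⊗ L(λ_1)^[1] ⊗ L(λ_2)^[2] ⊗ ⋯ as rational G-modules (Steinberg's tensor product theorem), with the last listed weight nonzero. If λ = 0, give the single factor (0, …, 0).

((6, 0), (5, 5))

In the fundamental-weight basis, λ has coordinates c = M·v (v = (2617, -1069)):
  c_1 = (-20)·(2617) + (-49)·(-1069) = 41
  c_2 = 9·2617 + (22)·(-1069) = 35
Expand coordinatewise in base 7:
  c_1 = 41 = 6·7^0 + 5·7^1
  c_2 = 35 = 0·7^0 + 5·7^1
p-restricted factor λ_0 = (6, 0)
p-restricted factor λ_1 = (5, 5)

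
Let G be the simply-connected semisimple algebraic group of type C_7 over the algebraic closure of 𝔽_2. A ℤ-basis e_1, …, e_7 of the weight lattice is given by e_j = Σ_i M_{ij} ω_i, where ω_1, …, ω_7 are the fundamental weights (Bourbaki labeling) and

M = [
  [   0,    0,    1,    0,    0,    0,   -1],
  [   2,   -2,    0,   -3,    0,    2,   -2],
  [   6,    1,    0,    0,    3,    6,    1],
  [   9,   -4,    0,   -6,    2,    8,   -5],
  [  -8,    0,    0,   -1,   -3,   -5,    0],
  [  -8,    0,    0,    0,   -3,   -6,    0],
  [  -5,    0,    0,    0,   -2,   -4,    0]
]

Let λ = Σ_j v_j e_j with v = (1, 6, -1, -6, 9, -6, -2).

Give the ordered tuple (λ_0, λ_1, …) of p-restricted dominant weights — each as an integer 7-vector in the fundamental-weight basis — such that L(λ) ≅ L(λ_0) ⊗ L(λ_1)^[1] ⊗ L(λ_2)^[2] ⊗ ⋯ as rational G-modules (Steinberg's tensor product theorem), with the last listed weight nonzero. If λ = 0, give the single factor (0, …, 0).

Compute c_i = Σ_j M_{ij} v_j with v = (1, 6, -1, -6, 9, -6, -2):
  c_1 = 0·1 + 0·6 + (1)·(-1) + (0)·(-6) + 0·9 + (0)·(-6) + (-1)·(-2) = 1
  c_2 = 2·1 + (-2)·(6) + (0)·(-1) + (-3)·(-6) + 0·9 + (2)·(-6) + (-2)·(-2) = 0
  c_3 = 6·1 + 1·6 + (0)·(-1) + (0)·(-6) + 3·9 + (6)·(-6) + (1)·(-2) = 1
  c_4 = 9·1 + (-4)·(6) + (0)·(-1) + (-6)·(-6) + 2·9 + (8)·(-6) + (-5)·(-2) = 1
  c_5 = (-8)·(1) + 0·6 + (0)·(-1) + (-1)·(-6) + (-3)·(9) + (-5)·(-6) + (0)·(-2) = 1
  c_6 = (-8)·(1) + 0·6 + (0)·(-1) + (0)·(-6) + (-3)·(9) + (-6)·(-6) + (0)·(-2) = 1
  c_7 = (-5)·(1) + 0·6 + (0)·(-1) + (0)·(-6) + (-2)·(9) + (-4)·(-6) + (0)·(-2) = 1
p = 2; digits c_i = Σ_j d_{ij}·2^j, 0 ≤ d_{ij} < 2:
  c_1 = 1 = 1·2^0
  c_2 = 0
  c_3 = 1 = 1·2^0
  c_4 = 1 = 1·2^0
  c_5 = 1 = 1·2^0
  c_6 = 1 = 1·2^0
  c_7 = 1 = 1·2^0
Factor λ_0 = (1, 0, 1, 1, 1, 1, 1)

((1, 0, 1, 1, 1, 1, 1),)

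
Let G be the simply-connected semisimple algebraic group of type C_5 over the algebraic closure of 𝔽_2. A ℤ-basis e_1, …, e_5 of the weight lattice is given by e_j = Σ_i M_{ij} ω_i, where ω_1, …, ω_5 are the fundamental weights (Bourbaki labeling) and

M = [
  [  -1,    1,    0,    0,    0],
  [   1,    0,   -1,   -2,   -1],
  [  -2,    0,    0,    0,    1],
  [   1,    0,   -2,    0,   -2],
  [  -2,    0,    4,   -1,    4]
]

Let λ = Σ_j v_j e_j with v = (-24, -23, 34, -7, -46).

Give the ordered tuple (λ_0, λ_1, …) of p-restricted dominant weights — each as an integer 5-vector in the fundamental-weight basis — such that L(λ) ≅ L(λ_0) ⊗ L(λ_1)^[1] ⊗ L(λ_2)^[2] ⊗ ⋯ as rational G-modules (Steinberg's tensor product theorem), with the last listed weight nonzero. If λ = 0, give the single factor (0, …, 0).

((1, 0, 0, 0, 1), (0, 1, 1, 0, 1), (0, 0, 0, 0, 1))

Change of basis e → ω: c = M·v where v = (-24, -23, 34, -7, -46):
  c_1 = (-1)·(-24) + (1)·(-23) + 0·34 + (0)·(-7) + (0)·(-46) = 1
  c_2 = (1)·(-24) + (0)·(-23) + (-1)·(34) + (-2)·(-7) + (-1)·(-46) = 2
  c_3 = (-2)·(-24) + (0)·(-23) + 0·34 + (0)·(-7) + (1)·(-46) = 2
  c_4 = (1)·(-24) + (0)·(-23) + (-2)·(34) + (0)·(-7) + (-2)·(-46) = 0
  c_5 = (-2)·(-24) + (0)·(-23) + 4·34 + (-1)·(-7) + (4)·(-46) = 7
Writing each c_i in base p = 2:
  c_1 = 1 = 1·2^0
  c_2 = 2 = 0·2^0 + 1·2^1
  c_3 = 2 = 0·2^0 + 1·2^1
  c_4 = 0
  c_5 = 7 = 1·2^0 + 1·2^1 + 1·2^2
p-restricted factor λ_0 = (1, 0, 0, 0, 1)
p-restricted factor λ_1 = (0, 1, 1, 0, 1)
p-restricted factor λ_2 = (0, 0, 0, 0, 1)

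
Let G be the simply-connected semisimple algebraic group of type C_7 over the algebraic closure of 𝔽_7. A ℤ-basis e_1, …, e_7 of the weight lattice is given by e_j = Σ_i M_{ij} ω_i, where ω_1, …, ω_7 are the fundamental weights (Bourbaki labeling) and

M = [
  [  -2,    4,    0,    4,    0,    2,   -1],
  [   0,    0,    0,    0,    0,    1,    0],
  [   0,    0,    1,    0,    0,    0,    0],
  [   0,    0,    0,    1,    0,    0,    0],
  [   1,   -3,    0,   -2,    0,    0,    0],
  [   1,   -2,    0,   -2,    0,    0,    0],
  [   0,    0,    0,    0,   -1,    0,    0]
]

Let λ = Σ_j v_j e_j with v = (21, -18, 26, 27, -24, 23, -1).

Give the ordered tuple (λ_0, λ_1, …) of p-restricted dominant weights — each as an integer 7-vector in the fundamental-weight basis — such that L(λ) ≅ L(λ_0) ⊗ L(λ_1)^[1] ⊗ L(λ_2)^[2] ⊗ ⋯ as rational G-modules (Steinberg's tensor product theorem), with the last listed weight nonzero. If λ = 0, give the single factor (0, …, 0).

In the fundamental-weight basis, λ has coordinates c = M·v (v = (21, -18, 26, 27, -24, 23, -1)):
  c_1 = (-2)·(21) + (4)·(-18) + 0·26 + 4·27 + (0)·(-24) + 2·23 + (-1)·(-1) = 41
  c_2 = 0·21 + (0)·(-18) + 0·26 + 0·27 + (0)·(-24) + 1·23 + (0)·(-1) = 23
  c_3 = 0·21 + (0)·(-18) + 1·26 + 0·27 + (0)·(-24) + 0·23 + (0)·(-1) = 26
  c_4 = 0·21 + (0)·(-18) + 0·26 + 1·27 + (0)·(-24) + 0·23 + (0)·(-1) = 27
  c_5 = 1·21 + (-3)·(-18) + 0·26 + (-2)·(27) + (0)·(-24) + 0·23 + (0)·(-1) = 21
  c_6 = 1·21 + (-2)·(-18) + 0·26 + (-2)·(27) + (0)·(-24) + 0·23 + (0)·(-1) = 3
  c_7 = 0·21 + (0)·(-18) + 0·26 + 0·27 + (-1)·(-24) + 0·23 + (0)·(-1) = 24
Writing each c_i in base p = 7:
  c_1 = 41 = 6·7^0 + 5·7^1
  c_2 = 23 = 2·7^0 + 3·7^1
  c_3 = 26 = 5·7^0 + 3·7^1
  c_4 = 27 = 6·7^0 + 3·7^1
  c_5 = 21 = 0·7^0 + 3·7^1
  c_6 = 3 = 3·7^0
  c_7 = 24 = 3·7^0 + 3·7^1
Factor λ_0 = (6, 2, 5, 6, 0, 3, 3)
Factor λ_1 = (5, 3, 3, 3, 3, 0, 3)

((6, 2, 5, 6, 0, 3, 3), (5, 3, 3, 3, 3, 0, 3))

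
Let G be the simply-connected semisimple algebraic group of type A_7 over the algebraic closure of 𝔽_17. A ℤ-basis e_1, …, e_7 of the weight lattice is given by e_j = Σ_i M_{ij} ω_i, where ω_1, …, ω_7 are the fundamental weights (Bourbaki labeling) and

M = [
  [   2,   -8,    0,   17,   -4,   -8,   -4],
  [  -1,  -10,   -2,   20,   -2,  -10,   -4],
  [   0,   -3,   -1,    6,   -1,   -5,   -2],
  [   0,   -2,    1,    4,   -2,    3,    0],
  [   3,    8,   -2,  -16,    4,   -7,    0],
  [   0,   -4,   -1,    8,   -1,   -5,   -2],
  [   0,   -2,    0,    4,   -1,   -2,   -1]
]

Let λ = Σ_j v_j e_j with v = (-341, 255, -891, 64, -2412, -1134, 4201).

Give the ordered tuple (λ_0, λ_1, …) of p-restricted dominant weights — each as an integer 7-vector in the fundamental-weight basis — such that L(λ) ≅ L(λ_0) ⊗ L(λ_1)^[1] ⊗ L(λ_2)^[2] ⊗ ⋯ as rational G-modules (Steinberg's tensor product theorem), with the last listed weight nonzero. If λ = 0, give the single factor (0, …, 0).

ω-coordinates c = M·v, v = (-341, 255, -891, 64, -2412, -1134, 4201):
  c_1 = (2)·(-341) + (-8)·(255) + (0)·(-891) + 17·64 + (-4)·(-2412) + (-8)·(-1134) + (-4)·(4201) = 282
  c_2 = (-1)·(-341) + (-10)·(255) + (-2)·(-891) + 20·64 + (-2)·(-2412) + (-10)·(-1134) + (-4)·(4201) = 213
  c_3 = (0)·(-341) + (-3)·(255) + (-1)·(-891) + 6·64 + (-1)·(-2412) + (-5)·(-1134) + (-2)·(4201) = 190
  c_4 = (0)·(-341) + (-2)·(255) + (1)·(-891) + 4·64 + (-2)·(-2412) + (3)·(-1134) + 0·4201 = 277
  c_5 = (3)·(-341) + 8·255 + (-2)·(-891) + (-16)·(64) + (4)·(-2412) + (-7)·(-1134) + 0·4201 = 65
  c_6 = (0)·(-341) + (-4)·(255) + (-1)·(-891) + 8·64 + (-1)·(-2412) + (-5)·(-1134) + (-2)·(4201) = 63
  c_7 = (0)·(-341) + (-2)·(255) + (0)·(-891) + 4·64 + (-1)·(-2412) + (-2)·(-1134) + (-1)·(4201) = 225
p = 17; digits c_i = Σ_j d_{ij}·17^j, 0 ≤ d_{ij} < 17:
  c_1 = 282 = 10·17^0 + 16·17^1
  c_2 = 213 = 9·17^0 + 12·17^1
  c_3 = 190 = 3·17^0 + 11·17^1
  c_4 = 277 = 5·17^0 + 16·17^1
  c_5 = 65 = 14·17^0 + 3·17^1
  c_6 = 63 = 12·17^0 + 3·17^1
  c_7 = 225 = 4·17^0 + 13·17^1
p-restricted factor λ_0 = (10, 9, 3, 5, 14, 12, 4)
p-restricted factor λ_1 = (16, 12, 11, 16, 3, 3, 13)

((10, 9, 3, 5, 14, 12, 4), (16, 12, 11, 16, 3, 3, 13))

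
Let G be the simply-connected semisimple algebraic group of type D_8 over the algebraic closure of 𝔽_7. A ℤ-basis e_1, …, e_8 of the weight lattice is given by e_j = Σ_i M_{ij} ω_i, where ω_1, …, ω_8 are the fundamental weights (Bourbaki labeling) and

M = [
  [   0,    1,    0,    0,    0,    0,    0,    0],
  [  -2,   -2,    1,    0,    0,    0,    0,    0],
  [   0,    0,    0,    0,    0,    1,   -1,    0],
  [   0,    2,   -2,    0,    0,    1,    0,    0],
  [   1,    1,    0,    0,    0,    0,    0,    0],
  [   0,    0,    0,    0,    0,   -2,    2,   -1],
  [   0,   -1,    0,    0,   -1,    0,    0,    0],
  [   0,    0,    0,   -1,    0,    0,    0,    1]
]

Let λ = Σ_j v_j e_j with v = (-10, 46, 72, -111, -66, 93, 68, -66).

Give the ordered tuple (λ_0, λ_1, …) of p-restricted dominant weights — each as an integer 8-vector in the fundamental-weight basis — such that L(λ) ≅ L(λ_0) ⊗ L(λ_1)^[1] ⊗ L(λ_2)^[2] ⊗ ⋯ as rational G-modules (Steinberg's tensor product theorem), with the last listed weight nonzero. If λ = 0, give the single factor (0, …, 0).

In the fundamental-weight basis, λ has coordinates c = M·v (v = (-10, 46, 72, -111, -66, 93, 68, -66)):
  c_1 = (0)·(-10) + (1)·(46) + (0)·(72) + (0)·(-111) + (0)·(-66) + (0)·(93) + (0)·(68) + (0)·(-66) = 46
  c_2 = (-2)·(-10) + (-2)·(46) + (1)·(72) + (0)·(-111) + (0)·(-66) + (0)·(93) + (0)·(68) + (0)·(-66) = 0
  c_3 = (0)·(-10) + (0)·(46) + (0)·(72) + (0)·(-111) + (0)·(-66) + (1)·(93) + (-1)·(68) + (0)·(-66) = 25
  c_4 = (0)·(-10) + (2)·(46) + (-2)·(72) + (0)·(-111) + (0)·(-66) + (1)·(93) + (0)·(68) + (0)·(-66) = 41
  c_5 = (1)·(-10) + (1)·(46) + (0)·(72) + (0)·(-111) + (0)·(-66) + (0)·(93) + (0)·(68) + (0)·(-66) = 36
  c_6 = (0)·(-10) + (0)·(46) + (0)·(72) + (0)·(-111) + (0)·(-66) + (-2)·(93) + (2)·(68) + (-1)·(-66) = 16
  c_7 = (0)·(-10) + (-1)·(46) + (0)·(72) + (0)·(-111) + (-1)·(-66) + (0)·(93) + (0)·(68) + (0)·(-66) = 20
  c_8 = (0)·(-10) + (0)·(46) + (0)·(72) + (-1)·(-111) + (0)·(-66) + (0)·(93) + (0)·(68) + (1)·(-66) = 45
Expand coordinatewise in base 7:
  c_1 = 46 = 4·7^0 + 6·7^1
  c_2 = 0
  c_3 = 25 = 4·7^0 + 3·7^1
  c_4 = 41 = 6·7^0 + 5·7^1
  c_5 = 36 = 1·7^0 + 5·7^1
  c_6 = 16 = 2·7^0 + 2·7^1
  c_7 = 20 = 6·7^0 + 2·7^1
  c_8 = 45 = 3·7^0 + 6·7^1
λ_0 = (4, 0, 4, 6, 1, 2, 6, 3)
λ_1 = (6, 0, 3, 5, 5, 2, 2, 6)

((4, 0, 4, 6, 1, 2, 6, 3), (6, 0, 3, 5, 5, 2, 2, 6))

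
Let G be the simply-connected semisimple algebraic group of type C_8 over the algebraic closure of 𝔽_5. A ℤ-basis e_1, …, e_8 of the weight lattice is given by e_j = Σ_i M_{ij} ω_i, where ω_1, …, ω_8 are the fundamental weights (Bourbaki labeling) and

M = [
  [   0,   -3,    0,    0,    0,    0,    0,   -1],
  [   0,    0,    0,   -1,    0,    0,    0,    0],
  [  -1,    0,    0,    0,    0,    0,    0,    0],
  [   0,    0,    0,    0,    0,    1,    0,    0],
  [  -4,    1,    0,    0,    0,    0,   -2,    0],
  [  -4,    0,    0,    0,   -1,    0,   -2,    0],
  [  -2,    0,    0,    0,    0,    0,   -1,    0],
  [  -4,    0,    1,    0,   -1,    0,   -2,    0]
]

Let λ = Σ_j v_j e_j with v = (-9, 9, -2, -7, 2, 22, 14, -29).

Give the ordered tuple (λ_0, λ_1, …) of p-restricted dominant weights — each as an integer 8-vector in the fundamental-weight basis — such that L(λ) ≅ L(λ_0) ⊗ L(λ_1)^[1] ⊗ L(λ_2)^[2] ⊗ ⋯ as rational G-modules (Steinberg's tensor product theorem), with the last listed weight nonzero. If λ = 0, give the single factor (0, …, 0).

((2, 2, 4, 2, 2, 1, 4, 4), (0, 1, 1, 4, 3, 1, 0, 0))

Compute c_i = Σ_j M_{ij} v_j with v = (-9, 9, -2, -7, 2, 22, 14, -29):
  c_1 = 0*-9 + -3*9 + 0*-2 + 0*-7 + 0*2 + 0*22 + 0*14 + -1*-29 = 2
  c_2 = 0*-9 + 0*9 + 0*-2 + -1*-7 + 0*2 + 0*22 + 0*14 + 0*-29 = 7
  c_3 = -1*-9 + 0*9 + 0*-2 + 0*-7 + 0*2 + 0*22 + 0*14 + 0*-29 = 9
  c_4 = 0*-9 + 0*9 + 0*-2 + 0*-7 + 0*2 + 1*22 + 0*14 + 0*-29 = 22
  c_5 = -4*-9 + 1*9 + 0*-2 + 0*-7 + 0*2 + 0*22 + -2*14 + 0*-29 = 17
  c_6 = -4*-9 + 0*9 + 0*-2 + 0*-7 + -1*2 + 0*22 + -2*14 + 0*-29 = 6
  c_7 = -2*-9 + 0*9 + 0*-2 + 0*-7 + 0*2 + 0*22 + -1*14 + 0*-29 = 4
  c_8 = -4*-9 + 0*9 + 1*-2 + 0*-7 + -1*2 + 0*22 + -2*14 + 0*-29 = 4
Expand coordinatewise in base 5:
  c_1 = 2 = 2·5^0
  c_2 = 7 = 2·5^0 + 1·5^1
  c_3 = 9 = 4·5^0 + 1·5^1
  c_4 = 22 = 2·5^0 + 4·5^1
  c_5 = 17 = 2·5^0 + 3·5^1
  c_6 = 6 = 1·5^0 + 1·5^1
  c_7 = 4 = 4·5^0
  c_8 = 4 = 4·5^0
Factor λ_0 = (2, 2, 4, 2, 2, 1, 4, 4)
Factor λ_1 = (0, 1, 1, 4, 3, 1, 0, 0)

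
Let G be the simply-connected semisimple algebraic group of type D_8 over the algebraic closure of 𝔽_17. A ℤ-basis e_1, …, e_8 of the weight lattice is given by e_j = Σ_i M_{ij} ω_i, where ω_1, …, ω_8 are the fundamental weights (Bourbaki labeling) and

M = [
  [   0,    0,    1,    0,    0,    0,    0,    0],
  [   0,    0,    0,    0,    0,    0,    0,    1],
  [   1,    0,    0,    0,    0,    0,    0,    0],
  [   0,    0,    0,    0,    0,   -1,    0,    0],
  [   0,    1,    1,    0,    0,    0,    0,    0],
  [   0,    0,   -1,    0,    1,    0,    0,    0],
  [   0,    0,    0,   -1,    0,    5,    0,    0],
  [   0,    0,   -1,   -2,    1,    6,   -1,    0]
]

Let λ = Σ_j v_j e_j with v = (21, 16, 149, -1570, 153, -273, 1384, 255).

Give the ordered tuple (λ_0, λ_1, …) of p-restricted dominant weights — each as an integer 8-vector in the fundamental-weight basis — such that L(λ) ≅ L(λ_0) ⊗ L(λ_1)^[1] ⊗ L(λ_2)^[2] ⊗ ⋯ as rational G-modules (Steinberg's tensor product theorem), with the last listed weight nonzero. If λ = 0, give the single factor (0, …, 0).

Compute c_i = Σ_j M_{ij} v_j with v = (21, 16, 149, -1570, 153, -273, 1384, 255):
  c_1 = 0*21 + 0*16 + 1*149 + 0*-1570 + 0*153 + 0*-273 + 0*1384 + 0*255 = 149
  c_2 = 0*21 + 0*16 + 0*149 + 0*-1570 + 0*153 + 0*-273 + 0*1384 + 1*255 = 255
  c_3 = 1*21 + 0*16 + 0*149 + 0*-1570 + 0*153 + 0*-273 + 0*1384 + 0*255 = 21
  c_4 = 0*21 + 0*16 + 0*149 + 0*-1570 + 0*153 + -1*-273 + 0*1384 + 0*255 = 273
  c_5 = 0*21 + 1*16 + 1*149 + 0*-1570 + 0*153 + 0*-273 + 0*1384 + 0*255 = 165
  c_6 = 0*21 + 0*16 + -1*149 + 0*-1570 + 1*153 + 0*-273 + 0*1384 + 0*255 = 4
  c_7 = 0*21 + 0*16 + 0*149 + -1*-1570 + 0*153 + 5*-273 + 0*1384 + 0*255 = 205
  c_8 = 0*21 + 0*16 + -1*149 + -2*-1570 + 1*153 + 6*-273 + -1*1384 + 0*255 = 122
Expand coordinatewise in base 17:
  c_1 = 149 = 13·17^0 + 8·17^1
  c_2 = 255 = 0·17^0 + 15·17^1
  c_3 = 21 = 4·17^0 + 1·17^1
  c_4 = 273 = 1·17^0 + 16·17^1
  c_5 = 165 = 12·17^0 + 9·17^1
  c_6 = 4 = 4·17^0
  c_7 = 205 = 1·17^0 + 12·17^1
  c_8 = 122 = 3·17^0 + 7·17^1
λ_0 = (13, 0, 4, 1, 12, 4, 1, 3)
λ_1 = (8, 15, 1, 16, 9, 0, 12, 7)

((13, 0, 4, 1, 12, 4, 1, 3), (8, 15, 1, 16, 9, 0, 12, 7))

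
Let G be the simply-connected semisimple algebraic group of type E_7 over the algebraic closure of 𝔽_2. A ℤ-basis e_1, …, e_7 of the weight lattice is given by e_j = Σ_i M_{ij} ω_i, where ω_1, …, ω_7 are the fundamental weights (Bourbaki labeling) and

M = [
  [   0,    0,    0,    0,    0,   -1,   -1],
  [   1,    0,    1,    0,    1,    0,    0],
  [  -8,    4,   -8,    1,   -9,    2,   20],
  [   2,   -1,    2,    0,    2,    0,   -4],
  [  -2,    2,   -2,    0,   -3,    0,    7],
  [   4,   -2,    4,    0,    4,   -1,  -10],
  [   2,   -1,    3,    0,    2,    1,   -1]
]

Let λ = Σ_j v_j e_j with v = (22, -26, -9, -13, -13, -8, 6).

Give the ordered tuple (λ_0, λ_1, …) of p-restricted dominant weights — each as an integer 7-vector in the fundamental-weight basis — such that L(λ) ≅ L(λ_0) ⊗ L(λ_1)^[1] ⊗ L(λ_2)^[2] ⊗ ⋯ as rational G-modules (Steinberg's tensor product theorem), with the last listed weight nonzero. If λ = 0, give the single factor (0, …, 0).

ω-coordinates c = M·v, v = (22, -26, -9, -13, -13, -8, 6):
  c_1 = 0·22 + (0)·(-26) + (0)·(-9) + (0)·(-13) + (0)·(-13) + (-1)·(-8) + (-1)·(6) = 2
  c_2 = 1·22 + (0)·(-26) + (1)·(-9) + (0)·(-13) + (1)·(-13) + (0)·(-8) + 0·6 = 0
  c_3 = (-8)·(22) + (4)·(-26) + (-8)·(-9) + (1)·(-13) + (-9)·(-13) + (2)·(-8) + 20·6 = 0
  c_4 = 2·22 + (-1)·(-26) + (2)·(-9) + (0)·(-13) + (2)·(-13) + (0)·(-8) + (-4)·(6) = 2
  c_5 = (-2)·(22) + (2)·(-26) + (-2)·(-9) + (0)·(-13) + (-3)·(-13) + (0)·(-8) + 7·6 = 3
  c_6 = 4·22 + (-2)·(-26) + (4)·(-9) + (0)·(-13) + (4)·(-13) + (-1)·(-8) + (-10)·(6) = 0
  c_7 = 2·22 + (-1)·(-26) + (3)·(-9) + (0)·(-13) + (2)·(-13) + (1)·(-8) + (-1)·(6) = 3
Writing each c_i in base p = 2:
  c_1 = 2 = 0·2^0 + 1·2^1
  c_2 = 0
  c_3 = 0
  c_4 = 2 = 0·2^0 + 1·2^1
  c_5 = 3 = 1·2^0 + 1·2^1
  c_6 = 0
  c_7 = 3 = 1·2^0 + 1·2^1
p-restricted factor λ_0 = (0, 0, 0, 0, 1, 0, 1)
p-restricted factor λ_1 = (1, 0, 0, 1, 1, 0, 1)

((0, 0, 0, 0, 1, 0, 1), (1, 0, 0, 1, 1, 0, 1))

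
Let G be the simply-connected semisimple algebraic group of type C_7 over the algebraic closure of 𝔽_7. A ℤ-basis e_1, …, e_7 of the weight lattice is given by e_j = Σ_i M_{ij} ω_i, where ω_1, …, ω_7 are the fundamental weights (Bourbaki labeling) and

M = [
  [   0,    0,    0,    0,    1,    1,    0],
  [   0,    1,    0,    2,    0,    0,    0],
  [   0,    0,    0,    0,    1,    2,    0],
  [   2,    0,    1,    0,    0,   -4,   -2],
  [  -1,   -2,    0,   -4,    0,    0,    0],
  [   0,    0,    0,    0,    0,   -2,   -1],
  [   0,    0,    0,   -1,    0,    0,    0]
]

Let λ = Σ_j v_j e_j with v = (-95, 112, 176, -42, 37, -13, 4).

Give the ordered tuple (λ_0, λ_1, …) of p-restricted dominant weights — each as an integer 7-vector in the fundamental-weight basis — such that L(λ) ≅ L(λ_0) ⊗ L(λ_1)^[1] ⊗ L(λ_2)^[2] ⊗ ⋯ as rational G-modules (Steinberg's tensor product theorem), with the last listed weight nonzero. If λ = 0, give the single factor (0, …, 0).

Change of basis e → ω: c = M·v where v = (-95, 112, 176, -42, 37, -13, 4):
  c_1 = (0)·(-95) + 0·112 + 0·176 + (0)·(-42) + 1·37 + (1)·(-13) + 0·4 = 24
  c_2 = (0)·(-95) + 1·112 + 0·176 + (2)·(-42) + 0·37 + (0)·(-13) + 0·4 = 28
  c_3 = (0)·(-95) + 0·112 + 0·176 + (0)·(-42) + 1·37 + (2)·(-13) + 0·4 = 11
  c_4 = (2)·(-95) + 0·112 + 1·176 + (0)·(-42) + 0·37 + (-4)·(-13) + (-2)·(4) = 30
  c_5 = (-1)·(-95) + (-2)·(112) + 0·176 + (-4)·(-42) + 0·37 + (0)·(-13) + 0·4 = 39
  c_6 = (0)·(-95) + 0·112 + 0·176 + (0)·(-42) + 0·37 + (-2)·(-13) + (-1)·(4) = 22
  c_7 = (0)·(-95) + 0·112 + 0·176 + (-1)·(-42) + 0·37 + (0)·(-13) + 0·4 = 42
p = 7; digits c_i = Σ_j d_{ij}·7^j, 0 ≤ d_{ij} < 7:
  c_1 = 24 = 3·7^0 + 3·7^1
  c_2 = 28 = 0·7^0 + 4·7^1
  c_3 = 11 = 4·7^0 + 1·7^1
  c_4 = 30 = 2·7^0 + 4·7^1
  c_5 = 39 = 4·7^0 + 5·7^1
  c_6 = 22 = 1·7^0 + 3·7^1
  c_7 = 42 = 0·7^0 + 6·7^1
λ_0 = (3, 0, 4, 2, 4, 1, 0)
λ_1 = (3, 4, 1, 4, 5, 3, 6)

((3, 0, 4, 2, 4, 1, 0), (3, 4, 1, 4, 5, 3, 6))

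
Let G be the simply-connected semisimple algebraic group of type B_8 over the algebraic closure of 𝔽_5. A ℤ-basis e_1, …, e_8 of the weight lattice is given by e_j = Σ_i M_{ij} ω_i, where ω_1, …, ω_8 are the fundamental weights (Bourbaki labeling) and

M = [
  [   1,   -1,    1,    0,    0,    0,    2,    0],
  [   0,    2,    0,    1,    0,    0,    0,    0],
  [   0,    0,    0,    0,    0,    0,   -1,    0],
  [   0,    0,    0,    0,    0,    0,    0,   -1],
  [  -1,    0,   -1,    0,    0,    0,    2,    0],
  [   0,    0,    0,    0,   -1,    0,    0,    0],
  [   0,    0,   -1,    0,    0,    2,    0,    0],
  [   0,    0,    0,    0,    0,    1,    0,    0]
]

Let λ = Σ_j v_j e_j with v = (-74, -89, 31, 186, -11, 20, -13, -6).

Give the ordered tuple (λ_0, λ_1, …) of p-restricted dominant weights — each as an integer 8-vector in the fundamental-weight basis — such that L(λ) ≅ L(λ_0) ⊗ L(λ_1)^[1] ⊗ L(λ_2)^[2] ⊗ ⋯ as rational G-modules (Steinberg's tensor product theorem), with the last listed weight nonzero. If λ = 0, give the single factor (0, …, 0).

ω-coordinates c = M·v, v = (-74, -89, 31, 186, -11, 20, -13, -6):
  c_1 = (1)·(-74) + (-1)·(-89) + 1·31 + 0·186 + (0)·(-11) + 0·20 + (2)·(-13) + (0)·(-6) = 20
  c_2 = (0)·(-74) + (2)·(-89) + 0·31 + 1·186 + (0)·(-11) + 0·20 + (0)·(-13) + (0)·(-6) = 8
  c_3 = (0)·(-74) + (0)·(-89) + 0·31 + 0·186 + (0)·(-11) + 0·20 + (-1)·(-13) + (0)·(-6) = 13
  c_4 = (0)·(-74) + (0)·(-89) + 0·31 + 0·186 + (0)·(-11) + 0·20 + (0)·(-13) + (-1)·(-6) = 6
  c_5 = (-1)·(-74) + (0)·(-89) + (-1)·(31) + 0·186 + (0)·(-11) + 0·20 + (2)·(-13) + (0)·(-6) = 17
  c_6 = (0)·(-74) + (0)·(-89) + 0·31 + 0·186 + (-1)·(-11) + 0·20 + (0)·(-13) + (0)·(-6) = 11
  c_7 = (0)·(-74) + (0)·(-89) + (-1)·(31) + 0·186 + (0)·(-11) + 2·20 + (0)·(-13) + (0)·(-6) = 9
  c_8 = (0)·(-74) + (0)·(-89) + 0·31 + 0·186 + (0)·(-11) + 1·20 + (0)·(-13) + (0)·(-6) = 20
Expand coordinatewise in base 5:
  c_1 = 20 = 0·5^0 + 4·5^1
  c_2 = 8 = 3·5^0 + 1·5^1
  c_3 = 13 = 3·5^0 + 2·5^1
  c_4 = 6 = 1·5^0 + 1·5^1
  c_5 = 17 = 2·5^0 + 3·5^1
  c_6 = 11 = 1·5^0 + 2·5^1
  c_7 = 9 = 4·5^0 + 1·5^1
  c_8 = 20 = 0·5^0 + 4·5^1
Factor λ_0 = (0, 3, 3, 1, 2, 1, 4, 0)
Factor λ_1 = (4, 1, 2, 1, 3, 2, 1, 4)

((0, 3, 3, 1, 2, 1, 4, 0), (4, 1, 2, 1, 3, 2, 1, 4))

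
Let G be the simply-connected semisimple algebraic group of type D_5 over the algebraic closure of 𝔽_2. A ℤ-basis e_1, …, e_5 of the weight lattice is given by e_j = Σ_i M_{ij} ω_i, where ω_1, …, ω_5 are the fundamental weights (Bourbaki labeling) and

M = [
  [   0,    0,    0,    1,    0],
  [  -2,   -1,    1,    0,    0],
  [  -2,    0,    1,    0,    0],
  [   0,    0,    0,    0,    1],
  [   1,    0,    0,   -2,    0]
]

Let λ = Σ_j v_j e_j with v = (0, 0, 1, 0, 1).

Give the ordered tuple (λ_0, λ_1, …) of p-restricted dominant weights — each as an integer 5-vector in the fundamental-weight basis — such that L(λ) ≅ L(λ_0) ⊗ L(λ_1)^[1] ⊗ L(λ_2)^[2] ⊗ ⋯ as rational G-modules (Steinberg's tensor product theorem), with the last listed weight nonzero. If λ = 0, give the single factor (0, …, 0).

((0, 1, 1, 1, 0),)

Converting to the ω-basis (c_i = row i of M dotted with v = (0, 0, 1, 0, 1)):
  c_1 = 0*0 + 0*0 + 0*1 + 1*0 + 0*1 = 0
  c_2 = -2*0 + -1*0 + 1*1 + 0*0 + 0*1 = 1
  c_3 = -2*0 + 0*0 + 1*1 + 0*0 + 0*1 = 1
  c_4 = 0*0 + 0*0 + 0*1 + 0*0 + 1*1 = 1
  c_5 = 1*0 + 0*0 + 0*1 + -2*0 + 0*1 = 0
Writing each c_i in base p = 2:
  c_1 = 0
  c_2 = 1 = 1·2^0
  c_3 = 1 = 1·2^0
  c_4 = 1 = 1·2^0
  c_5 = 0
p-restricted factor λ_0 = (0, 1, 1, 1, 0)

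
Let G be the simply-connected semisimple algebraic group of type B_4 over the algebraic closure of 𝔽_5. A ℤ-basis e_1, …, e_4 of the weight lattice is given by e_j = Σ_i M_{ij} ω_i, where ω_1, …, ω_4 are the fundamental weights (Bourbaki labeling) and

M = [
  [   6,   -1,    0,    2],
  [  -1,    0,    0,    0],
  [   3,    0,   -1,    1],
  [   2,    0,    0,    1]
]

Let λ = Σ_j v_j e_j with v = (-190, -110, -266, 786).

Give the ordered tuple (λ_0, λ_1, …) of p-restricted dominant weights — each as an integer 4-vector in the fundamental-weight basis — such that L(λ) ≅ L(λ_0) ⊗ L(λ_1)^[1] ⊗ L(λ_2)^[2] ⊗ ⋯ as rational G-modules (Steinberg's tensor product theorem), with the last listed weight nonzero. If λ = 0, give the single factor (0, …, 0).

In the fundamental-weight basis, λ has coordinates c = M·v (v = (-190, -110, -266, 786)):
  c_1 = (6)·(-190) + (-1)·(-110) + (0)·(-266) + (2)·(786) = 542
  c_2 = (-1)·(-190) + (0)·(-110) + (0)·(-266) + (0)·(786) = 190
  c_3 = (3)·(-190) + (0)·(-110) + (-1)·(-266) + (1)·(786) = 482
  c_4 = (2)·(-190) + (0)·(-110) + (0)·(-266) + (1)·(786) = 406
Expand coordinatewise in base 5:
  c_1 = 542 = 2·5^0 + 3·5^1 + 1·5^2 + 4·5^3
  c_2 = 190 = 0·5^0 + 3·5^1 + 2·5^2 + 1·5^3
  c_3 = 482 = 2·5^0 + 1·5^1 + 4·5^2 + 3·5^3
  c_4 = 406 = 1·5^0 + 1·5^1 + 1·5^2 + 3·5^3
p-restricted factor λ_0 = (2, 0, 2, 1)
p-restricted factor λ_1 = (3, 3, 1, 1)
p-restricted factor λ_2 = (1, 2, 4, 1)
p-restricted factor λ_3 = (4, 1, 3, 3)

((2, 0, 2, 1), (3, 3, 1, 1), (1, 2, 4, 1), (4, 1, 3, 3))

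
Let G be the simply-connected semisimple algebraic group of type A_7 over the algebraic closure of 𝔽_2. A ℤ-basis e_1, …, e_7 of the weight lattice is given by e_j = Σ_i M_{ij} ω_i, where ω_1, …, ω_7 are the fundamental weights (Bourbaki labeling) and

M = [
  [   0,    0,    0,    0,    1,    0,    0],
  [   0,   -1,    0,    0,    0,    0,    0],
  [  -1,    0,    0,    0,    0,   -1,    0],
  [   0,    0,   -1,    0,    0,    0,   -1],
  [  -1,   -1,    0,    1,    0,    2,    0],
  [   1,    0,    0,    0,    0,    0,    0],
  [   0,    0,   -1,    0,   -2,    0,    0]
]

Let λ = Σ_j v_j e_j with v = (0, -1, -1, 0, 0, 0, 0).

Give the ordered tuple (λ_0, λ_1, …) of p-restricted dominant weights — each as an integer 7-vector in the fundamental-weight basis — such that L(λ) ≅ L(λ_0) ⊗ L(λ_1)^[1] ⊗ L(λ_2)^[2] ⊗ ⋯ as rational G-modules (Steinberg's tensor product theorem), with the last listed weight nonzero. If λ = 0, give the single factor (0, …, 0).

((0, 1, 0, 1, 1, 0, 1),)

In the fundamental-weight basis, λ has coordinates c = M·v (v = (0, -1, -1, 0, 0, 0, 0)):
  c_1 = (0)·(0) + (0)·(-1) + (0)·(-1) + (0)·(0) + (1)·(0) + (0)·(0) + (0)·(0) = 0
  c_2 = (0)·(0) + (-1)·(-1) + (0)·(-1) + (0)·(0) + (0)·(0) + (0)·(0) + (0)·(0) = 1
  c_3 = (-1)·(0) + (0)·(-1) + (0)·(-1) + (0)·(0) + (0)·(0) + (-1)·(0) + (0)·(0) = 0
  c_4 = (0)·(0) + (0)·(-1) + (-1)·(-1) + (0)·(0) + (0)·(0) + (0)·(0) + (-1)·(0) = 1
  c_5 = (-1)·(0) + (-1)·(-1) + (0)·(-1) + (1)·(0) + (0)·(0) + (2)·(0) + (0)·(0) = 1
  c_6 = (1)·(0) + (0)·(-1) + (0)·(-1) + (0)·(0) + (0)·(0) + (0)·(0) + (0)·(0) = 0
  c_7 = (0)·(0) + (0)·(-1) + (-1)·(-1) + (0)·(0) + (-2)·(0) + (0)·(0) + (0)·(0) = 1
p = 2; digits c_i = Σ_j d_{ij}·2^j, 0 ≤ d_{ij} < 2:
  c_1 = 0
  c_2 = 1 = 1·2^0
  c_3 = 0
  c_4 = 1 = 1·2^0
  c_5 = 1 = 1·2^0
  c_6 = 0
  c_7 = 1 = 1·2^0
λ_0 = (0, 1, 0, 1, 1, 0, 1)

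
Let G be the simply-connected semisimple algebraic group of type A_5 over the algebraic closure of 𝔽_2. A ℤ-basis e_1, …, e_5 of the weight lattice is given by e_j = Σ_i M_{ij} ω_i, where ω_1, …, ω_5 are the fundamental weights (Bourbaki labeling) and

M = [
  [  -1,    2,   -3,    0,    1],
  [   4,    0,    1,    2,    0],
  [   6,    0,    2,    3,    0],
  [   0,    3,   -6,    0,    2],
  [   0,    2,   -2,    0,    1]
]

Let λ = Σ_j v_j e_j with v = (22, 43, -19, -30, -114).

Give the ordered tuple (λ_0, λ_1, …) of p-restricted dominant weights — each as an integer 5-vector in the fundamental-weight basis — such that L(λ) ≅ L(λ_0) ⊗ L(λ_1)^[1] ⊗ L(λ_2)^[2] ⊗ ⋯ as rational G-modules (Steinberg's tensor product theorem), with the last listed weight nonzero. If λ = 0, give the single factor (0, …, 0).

In the fundamental-weight basis, λ has coordinates c = M·v (v = (22, 43, -19, -30, -114)):
  c_1 = (-1)·(22) + (2)·(43) + (-3)·(-19) + (0)·(-30) + (1)·(-114) = 7
  c_2 = (4)·(22) + (0)·(43) + (1)·(-19) + (2)·(-30) + (0)·(-114) = 9
  c_3 = (6)·(22) + (0)·(43) + (2)·(-19) + (3)·(-30) + (0)·(-114) = 4
  c_4 = (0)·(22) + (3)·(43) + (-6)·(-19) + (0)·(-30) + (2)·(-114) = 15
  c_5 = (0)·(22) + (2)·(43) + (-2)·(-19) + (0)·(-30) + (1)·(-114) = 10
p = 2; digits c_i = Σ_j d_{ij}·2^j, 0 ≤ d_{ij} < 2:
  c_1 = 7 = 1·2^0 + 1·2^1 + 1·2^2
  c_2 = 9 = 1·2^0 + 0·2^1 + 0·2^2 + 1·2^3
  c_3 = 4 = 0·2^0 + 0·2^1 + 1·2^2
  c_4 = 15 = 1·2^0 + 1·2^1 + 1·2^2 + 1·2^3
  c_5 = 10 = 0·2^0 + 1·2^1 + 0·2^2 + 1·2^3
p-restricted factor λ_0 = (1, 1, 0, 1, 0)
p-restricted factor λ_1 = (1, 0, 0, 1, 1)
p-restricted factor λ_2 = (1, 0, 1, 1, 0)
p-restricted factor λ_3 = (0, 1, 0, 1, 1)

((1, 1, 0, 1, 0), (1, 0, 0, 1, 1), (1, 0, 1, 1, 0), (0, 1, 0, 1, 1))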